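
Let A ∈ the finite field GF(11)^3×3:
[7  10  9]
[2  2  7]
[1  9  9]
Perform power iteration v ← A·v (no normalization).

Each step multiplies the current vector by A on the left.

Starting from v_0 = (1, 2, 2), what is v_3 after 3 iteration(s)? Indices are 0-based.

v_0 = (1, 2, 2).
v_1 = A·v_0 = (1, 9, 4).
v_2 = A·v_1 = (1, 4, 8).
v_3 = A·v_2 = (9, 0, 10).

v_3 = (9, 0, 10)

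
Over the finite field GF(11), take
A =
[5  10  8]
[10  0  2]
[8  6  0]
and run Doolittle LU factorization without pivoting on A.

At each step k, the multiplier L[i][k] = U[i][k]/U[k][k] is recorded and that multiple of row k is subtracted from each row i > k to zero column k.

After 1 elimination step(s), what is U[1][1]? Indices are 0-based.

U[1][1] = 2

Step 1: pivot at (0,0) is 5.
  row1 ← row1 − (2)·row0  ⇒  L[1][0]=2, U row1=(0, 2, 8)
  row2 ← row2 − (6)·row0  ⇒  L[2][0]=6, U row2=(0, 1, 7)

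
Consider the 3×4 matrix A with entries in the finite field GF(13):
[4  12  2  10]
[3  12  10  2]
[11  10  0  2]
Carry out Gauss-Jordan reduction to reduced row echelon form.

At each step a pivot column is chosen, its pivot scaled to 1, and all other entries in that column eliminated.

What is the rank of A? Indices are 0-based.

rank = 3

[1] R0 /= 4  ⇒  (1, 3, 7, 9)
     R1 -= 3·R0  ⇒  (0, 3, 2, 1)
     R2 -= 11·R0  ⇒  (0, 3, 1, 7)
[2] R1 /= 3  ⇒  (0, 1, 5, 9)
     R0 -= 3·R1  ⇒  (1, 0, 5, 8)
     R2 -= 3·R1  ⇒  (0, 0, 12, 6)
[3] R2 /= 12  ⇒  (0, 0, 1, 7)
     R0 -= 5·R2  ⇒  (1, 0, 0, 12)
     R1 -= 5·R2  ⇒  (0, 1, 0, 0)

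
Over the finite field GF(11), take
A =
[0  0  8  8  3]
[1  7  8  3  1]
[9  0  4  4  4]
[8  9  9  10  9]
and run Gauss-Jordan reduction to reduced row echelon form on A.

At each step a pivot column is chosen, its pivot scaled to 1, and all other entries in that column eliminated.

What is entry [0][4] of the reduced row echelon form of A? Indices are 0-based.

pivot(0,0): swap R0↔R1
pivot(0,0)=1: scale R0 → (1, 7, 8, 3, 1)
  clear (2,0): R2 −= (9)R0 → (0, 3, 9, 10, 6)
  clear (3,0): R3 −= (8)R0 → (0, 8, 0, 8, 1)
pivot(1,1): swap R1↔R2
pivot(1,1)=3: scale R1 → (0, 1, 3, 7, 2)
  clear (0,1): R0 −= (7)R1 → (1, 0, 9, 9, 9)
  clear (3,1): R3 −= (8)R1 → (0, 0, 9, 7, 7)
pivot(2,2)=8: scale R2 → (0, 0, 1, 1, 10)
  clear (0,2): R0 −= (9)R2 → (1, 0, 0, 0, 7)
  clear (1,2): R1 −= (3)R2 → (0, 1, 0, 4, 5)
  clear (3,2): R3 −= (9)R2 → (0, 0, 0, 9, 5)
pivot(3,3)=9: scale R3 → (0, 0, 0, 1, 3)
  clear (1,3): R1 −= (4)R3 → (0, 1, 0, 0, 4)
  clear (2,3): R2 −= (1)R3 → (0, 0, 1, 0, 7)

M[0][4] = 7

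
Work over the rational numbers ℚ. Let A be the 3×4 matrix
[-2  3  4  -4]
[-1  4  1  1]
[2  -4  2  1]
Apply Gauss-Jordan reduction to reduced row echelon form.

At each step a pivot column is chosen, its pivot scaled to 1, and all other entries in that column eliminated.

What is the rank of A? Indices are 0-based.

pivot(0,0)=-2: scale R0 → (1, -3/2, -2, 2)
  clear (1,0): R1 −= (-1)R0 → (0, 5/2, -1, 3)
  clear (2,0): R2 −= (2)R0 → (0, -1, 6, -3)
pivot(1,1)=5/2: scale R1 → (0, 1, -2/5, 6/5)
  clear (0,1): R0 −= (-3/2)R1 → (1, 0, -13/5, 19/5)
  clear (2,1): R2 −= (-1)R1 → (0, 0, 28/5, -9/5)
pivot(2,2)=28/5: scale R2 → (0, 0, 1, -9/28)
  clear (0,2): R0 −= (-13/5)R2 → (1, 0, 0, 83/28)
  clear (1,2): R1 −= (-2/5)R2 → (0, 1, 0, 15/14)

rank = 3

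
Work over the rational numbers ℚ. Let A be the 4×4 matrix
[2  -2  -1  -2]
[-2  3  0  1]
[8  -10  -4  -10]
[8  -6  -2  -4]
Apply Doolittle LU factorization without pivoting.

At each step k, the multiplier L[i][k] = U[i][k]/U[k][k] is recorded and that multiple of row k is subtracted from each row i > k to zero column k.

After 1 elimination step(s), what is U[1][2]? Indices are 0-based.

Step 1: pivot at (0,0) is 2.
  row1 ← row1 − (-1)·row0  ⇒  L[1][0]=-1, U row1=(0, 1, -1, -1)
  row2 ← row2 − (4)·row0  ⇒  L[2][0]=4, U row2=(0, -2, 0, -2)
  row3 ← row3 − (4)·row0  ⇒  L[3][0]=4, U row3=(0, 2, 2, 4)

U[1][2] = -1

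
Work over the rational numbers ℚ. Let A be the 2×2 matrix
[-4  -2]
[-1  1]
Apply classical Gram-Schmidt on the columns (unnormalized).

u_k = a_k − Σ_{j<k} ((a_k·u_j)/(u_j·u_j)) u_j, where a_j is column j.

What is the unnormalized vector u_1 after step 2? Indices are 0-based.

u_1 = (-6/17, 24/17)

Step 1: u_0 = a_0 = (-4, -1).
Step 2: u_1 = a_1 − (7/17)·u_0 = (-6/17, 24/17).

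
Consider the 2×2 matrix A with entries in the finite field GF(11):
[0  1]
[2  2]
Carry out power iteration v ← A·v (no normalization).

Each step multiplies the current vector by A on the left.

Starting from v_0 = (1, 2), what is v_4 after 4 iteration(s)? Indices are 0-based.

v_0 = (1, 2).
v_1 = A·v_0 = (2, 6).
v_2 = A·v_1 = (6, 5).
v_3 = A·v_2 = (5, 0).
v_4 = A·v_3 = (0, 10).

v_4 = (0, 10)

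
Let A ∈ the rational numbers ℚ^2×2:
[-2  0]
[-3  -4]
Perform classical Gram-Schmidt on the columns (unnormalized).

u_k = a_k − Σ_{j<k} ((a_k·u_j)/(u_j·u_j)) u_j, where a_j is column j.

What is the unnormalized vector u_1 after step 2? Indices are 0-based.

u_1 = (24/13, -16/13)

Step 1: u_0 = a_0 = (-2, -3).
Step 2: u_1 = a_1 − (12/13)·u_0 = (24/13, -16/13).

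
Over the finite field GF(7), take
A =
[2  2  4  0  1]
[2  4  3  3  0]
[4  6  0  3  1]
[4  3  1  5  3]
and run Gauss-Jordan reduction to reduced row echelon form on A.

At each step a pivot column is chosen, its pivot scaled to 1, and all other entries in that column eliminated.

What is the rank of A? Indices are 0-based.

rank = 3

step 1: normalize row 0 (÷2) = (1, 1, 2, 0, 4)
  row 1: subtract 2×row0 = (0, 2, 6, 3, 6)
  row 2: subtract 4×row0 = (0, 2, 6, 3, 6)
  row 3: subtract 4×row0 = (0, 6, 0, 5, 1)
step 2: normalize row 1 (÷2) = (0, 1, 3, 5, 3)
  row 0: subtract 1×row1 = (1, 0, 6, 2, 1)
  row 2: subtract 2×row1 = (0, 0, 0, 0, 0)
  row 3: subtract 6×row1 = (0, 0, 3, 3, 4)
step 3: exchange rows 2,3
step 3: normalize row 2 (÷3) = (0, 0, 1, 1, 6)
  row 0: subtract 6×row2 = (1, 0, 0, 3, 0)
  row 1: subtract 3×row2 = (0, 1, 0, 2, 6)
skip col 3 (zero from row 3)
skip col 4 (zero from row 3)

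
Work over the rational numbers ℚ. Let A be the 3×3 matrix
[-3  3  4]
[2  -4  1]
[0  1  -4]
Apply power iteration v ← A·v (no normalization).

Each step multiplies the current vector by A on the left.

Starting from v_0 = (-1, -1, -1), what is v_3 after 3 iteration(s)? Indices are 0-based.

v_0 = (-1, -1, -1).
v_1 = A·v_0 = (-4, 1, 3).
v_2 = A·v_1 = (27, -9, -11).
v_3 = A·v_2 = (-152, 79, 35).

v_3 = (-152, 79, 35)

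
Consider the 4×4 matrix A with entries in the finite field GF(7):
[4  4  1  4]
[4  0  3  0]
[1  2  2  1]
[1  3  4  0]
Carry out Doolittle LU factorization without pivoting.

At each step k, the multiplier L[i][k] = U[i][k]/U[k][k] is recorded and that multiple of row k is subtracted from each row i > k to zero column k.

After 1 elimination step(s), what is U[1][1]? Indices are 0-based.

U[1][1] = 3

Step 1: pivot at (0,0) is 4.
  row1 ← row1 − (1)·row0  ⇒  L[1][0]=1, U row1=(0, 3, 2, 3)
  row2 ← row2 − (2)·row0  ⇒  L[2][0]=2, U row2=(0, 1, 0, 0)
  row3 ← row3 − (2)·row0  ⇒  L[3][0]=2, U row3=(0, 2, 2, 6)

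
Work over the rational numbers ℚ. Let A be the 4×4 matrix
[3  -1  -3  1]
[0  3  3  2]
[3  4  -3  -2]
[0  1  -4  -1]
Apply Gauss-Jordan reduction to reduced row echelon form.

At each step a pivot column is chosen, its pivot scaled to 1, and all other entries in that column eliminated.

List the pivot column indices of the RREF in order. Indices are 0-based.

pivot columns: 0, 1, 2, 3

[1] R0 /= 3  ⇒  (1, -1/3, -1, 1/3)
     R2 -= 3·R0  ⇒  (0, 5, 0, -3)
[2] R1 /= 3  ⇒  (0, 1, 1, 2/3)
     R0 -= -1/3·R1  ⇒  (1, 0, -2/3, 5/9)
     R2 -= 5·R1  ⇒  (0, 0, -5, -19/3)
     R3 -= 1·R1  ⇒  (0, 0, -5, -5/3)
[3] R2 /= -5  ⇒  (0, 0, 1, 19/15)
     R0 -= -2/3·R2  ⇒  (1, 0, 0, 7/5)
     R1 -= 1·R2  ⇒  (0, 1, 0, -3/5)
     R3 -= -5·R2  ⇒  (0, 0, 0, 14/3)
[4] R3 /= 14/3  ⇒  (0, 0, 0, 1)
     R0 -= 7/5·R3  ⇒  (1, 0, 0, 0)
     R1 -= -3/5·R3  ⇒  (0, 1, 0, 0)
     R2 -= 19/15·R3  ⇒  (0, 0, 1, 0)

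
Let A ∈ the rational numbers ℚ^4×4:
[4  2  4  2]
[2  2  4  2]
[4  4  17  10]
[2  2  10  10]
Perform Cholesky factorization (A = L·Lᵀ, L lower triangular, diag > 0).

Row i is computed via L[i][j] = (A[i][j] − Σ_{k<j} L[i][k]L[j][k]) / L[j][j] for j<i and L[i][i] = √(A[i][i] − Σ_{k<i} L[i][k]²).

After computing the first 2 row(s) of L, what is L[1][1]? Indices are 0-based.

L[1][1] = 1

Step 1: L[0][0] = √(4) = 2.
  L[1][0] = (2) / L[0][0] = 1.
Step 2: L[1][1] = √(1) = 1.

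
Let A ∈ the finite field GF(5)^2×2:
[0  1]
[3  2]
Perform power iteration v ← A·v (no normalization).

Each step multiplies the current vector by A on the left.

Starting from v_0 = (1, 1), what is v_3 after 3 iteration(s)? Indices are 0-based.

v_3 = (3, 1)

v_0 = (1, 1).
v_1 = A·v_0 = (1, 0).
v_2 = A·v_1 = (0, 3).
v_3 = A·v_2 = (3, 1).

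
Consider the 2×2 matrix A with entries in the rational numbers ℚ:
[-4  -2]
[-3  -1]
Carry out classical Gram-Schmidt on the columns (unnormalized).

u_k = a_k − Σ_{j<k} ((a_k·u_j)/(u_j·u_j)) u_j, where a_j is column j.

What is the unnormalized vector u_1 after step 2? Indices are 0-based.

u_1 = (-6/25, 8/25)

Step 1: u_0 = a_0 = (-4, -3).
Step 2: u_1 = a_1 − (11/25)·u_0 = (-6/25, 8/25).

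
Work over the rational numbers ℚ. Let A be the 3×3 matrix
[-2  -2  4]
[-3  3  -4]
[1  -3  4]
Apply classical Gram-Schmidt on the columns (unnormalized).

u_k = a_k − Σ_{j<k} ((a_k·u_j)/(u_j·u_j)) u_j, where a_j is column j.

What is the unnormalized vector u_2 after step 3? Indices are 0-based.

u_2 = (12/61, -16/61, -24/61)

Step 1: u_0 = a_0 = (-2, -3, 1).
Step 2: u_1 = a_1 − (-4/7)·u_0 = (-22/7, 9/7, -17/7).
Step 3: u_2 = a_2 − (4/7)·u_0 − (-96/61)·u_1 = (12/61, -16/61, -24/61).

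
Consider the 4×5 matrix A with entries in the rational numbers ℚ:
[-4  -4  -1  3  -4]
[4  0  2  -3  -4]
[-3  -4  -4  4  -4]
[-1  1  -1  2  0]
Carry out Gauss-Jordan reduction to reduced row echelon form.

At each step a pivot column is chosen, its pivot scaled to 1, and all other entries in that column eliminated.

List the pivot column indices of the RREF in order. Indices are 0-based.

pivot columns: 0, 1, 2, 3

step 1: normalize row 0 (÷-4) = (1, 1, 1/4, -3/4, 1)
  row 1: subtract 4×row0 = (0, -4, 1, 0, -8)
  row 2: subtract -3×row0 = (0, -1, -13/4, 7/4, -1)
  row 3: subtract -1×row0 = (0, 2, -3/4, 5/4, 1)
step 2: normalize row 1 (÷-4) = (0, 1, -1/4, 0, 2)
  row 0: subtract 1×row1 = (1, 0, 1/2, -3/4, -1)
  row 2: subtract -1×row1 = (0, 0, -7/2, 7/4, 1)
  row 3: subtract 2×row1 = (0, 0, -1/4, 5/4, -3)
step 3: normalize row 2 (÷-7/2) = (0, 0, 1, -1/2, -2/7)
  row 0: subtract 1/2×row2 = (1, 0, 0, -1/2, -6/7)
  row 1: subtract -1/4×row2 = (0, 1, 0, -1/8, 27/14)
  row 3: subtract -1/4×row2 = (0, 0, 0, 9/8, -43/14)
step 4: normalize row 3 (÷9/8) = (0, 0, 0, 1, -172/63)
  row 0: subtract -1/2×row3 = (1, 0, 0, 0, -20/9)
  row 1: subtract -1/8×row3 = (0, 1, 0, 0, 100/63)
  row 2: subtract -1/2×row3 = (0, 0, 1, 0, -104/63)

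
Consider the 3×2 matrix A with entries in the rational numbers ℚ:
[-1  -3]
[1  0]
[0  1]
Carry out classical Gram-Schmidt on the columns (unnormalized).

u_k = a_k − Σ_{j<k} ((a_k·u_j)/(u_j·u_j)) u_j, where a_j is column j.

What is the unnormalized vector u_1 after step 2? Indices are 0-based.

u_1 = (-3/2, -3/2, 1)

Step 1: u_0 = a_0 = (-1, 1, 0).
Step 2: u_1 = a_1 − (3/2)·u_0 = (-3/2, -3/2, 1).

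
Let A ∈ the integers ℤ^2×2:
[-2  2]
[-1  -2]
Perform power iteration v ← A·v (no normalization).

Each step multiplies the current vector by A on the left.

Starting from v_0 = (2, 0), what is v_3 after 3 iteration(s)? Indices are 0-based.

v_0 = (2, 0).
v_1 = A·v_0 = (-4, -2).
v_2 = A·v_1 = (4, 8).
v_3 = A·v_2 = (8, -20).

v_3 = (8, -20)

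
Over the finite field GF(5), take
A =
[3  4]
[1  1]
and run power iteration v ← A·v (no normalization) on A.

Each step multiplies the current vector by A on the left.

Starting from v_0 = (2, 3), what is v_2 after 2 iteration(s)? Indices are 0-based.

v_2 = (4, 3)

v_0 = (2, 3).
v_1 = A·v_0 = (3, 0).
v_2 = A·v_1 = (4, 3).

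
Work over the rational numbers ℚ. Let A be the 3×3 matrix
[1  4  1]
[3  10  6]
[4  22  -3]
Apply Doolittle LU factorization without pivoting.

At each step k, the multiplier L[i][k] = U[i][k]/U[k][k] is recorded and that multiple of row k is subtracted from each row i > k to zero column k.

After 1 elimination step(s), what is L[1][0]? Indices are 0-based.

[col 0] pivot 1
  R1 -= 3*R0 → (0, -2, 3)  (L[1][0] := 3)
  R2 -= 4*R0 → (0, 6, -7)  (L[2][0] := 4)

L[1][0] = 3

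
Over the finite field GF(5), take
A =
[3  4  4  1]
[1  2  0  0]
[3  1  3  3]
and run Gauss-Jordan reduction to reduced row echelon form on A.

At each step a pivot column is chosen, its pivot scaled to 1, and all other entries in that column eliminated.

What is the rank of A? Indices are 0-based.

rank = 3

pivot(0,0)=3: scale R0 → (1, 3, 3, 2)
  clear (1,0): R1 −= (1)R0 → (0, 4, 2, 3)
  clear (2,0): R2 −= (3)R0 → (0, 2, 4, 2)
pivot(1,1)=4: scale R1 → (0, 1, 3, 2)
  clear (0,1): R0 −= (3)R1 → (1, 0, 4, 1)
  clear (2,1): R2 −= (2)R1 → (0, 0, 3, 3)
pivot(2,2)=3: scale R2 → (0, 0, 1, 1)
  clear (0,2): R0 −= (4)R2 → (1, 0, 0, 2)
  clear (1,2): R1 −= (3)R2 → (0, 1, 0, 4)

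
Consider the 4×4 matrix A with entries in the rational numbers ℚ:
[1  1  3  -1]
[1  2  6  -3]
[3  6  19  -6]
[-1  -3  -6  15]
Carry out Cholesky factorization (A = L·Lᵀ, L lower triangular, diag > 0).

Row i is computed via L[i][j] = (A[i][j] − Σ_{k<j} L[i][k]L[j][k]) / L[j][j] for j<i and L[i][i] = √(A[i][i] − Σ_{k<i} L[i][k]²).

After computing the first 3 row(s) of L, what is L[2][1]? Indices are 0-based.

L[2][1] = 3

Step 1: L[0][0] = √(1) = 1.
  L[1][0] = (1) / L[0][0] = 1.
Step 2: L[1][1] = √(1) = 1.
  L[2][0] = (3) / L[0][0] = 3.
  L[2][1] = (3) / L[1][1] = 3.
Step 3: L[2][2] = √(1) = 1.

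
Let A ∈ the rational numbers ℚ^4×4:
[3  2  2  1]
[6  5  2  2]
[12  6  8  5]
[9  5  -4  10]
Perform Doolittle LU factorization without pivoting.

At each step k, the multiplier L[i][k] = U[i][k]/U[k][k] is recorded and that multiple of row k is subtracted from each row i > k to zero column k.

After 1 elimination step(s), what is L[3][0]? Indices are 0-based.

[col 0] pivot 3
  R1 -= 2*R0 → (0, 1, -2, 0)  (L[1][0] := 2)
  R2 -= 4*R0 → (0, -2, 0, 1)  (L[2][0] := 4)
  R3 -= 3*R0 → (0, -1, -10, 7)  (L[3][0] := 3)

L[3][0] = 3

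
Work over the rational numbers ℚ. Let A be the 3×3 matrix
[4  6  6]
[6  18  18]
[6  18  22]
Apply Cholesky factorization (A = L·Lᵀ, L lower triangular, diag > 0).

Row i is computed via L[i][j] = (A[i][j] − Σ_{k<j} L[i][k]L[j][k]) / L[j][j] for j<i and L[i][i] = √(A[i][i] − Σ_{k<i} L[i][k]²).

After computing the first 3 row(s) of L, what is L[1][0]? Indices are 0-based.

L[1][0] = 3

Step 1: L[0][0] = √(4) = 2.
  L[1][0] = (6) / L[0][0] = 3.
Step 2: L[1][1] = √(9) = 3.
  L[2][0] = (6) / L[0][0] = 3.
  L[2][1] = (9) / L[1][1] = 3.
Step 3: L[2][2] = √(4) = 2.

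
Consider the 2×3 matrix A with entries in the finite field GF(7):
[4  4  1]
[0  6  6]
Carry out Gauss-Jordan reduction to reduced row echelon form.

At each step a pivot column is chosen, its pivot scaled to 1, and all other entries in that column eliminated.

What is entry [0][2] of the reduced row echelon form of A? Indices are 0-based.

M[0][2] = 1

[1] R0 /= 4  ⇒  (1, 1, 2)
[2] R1 /= 6  ⇒  (0, 1, 1)
     R0 -= 1·R1  ⇒  (1, 0, 1)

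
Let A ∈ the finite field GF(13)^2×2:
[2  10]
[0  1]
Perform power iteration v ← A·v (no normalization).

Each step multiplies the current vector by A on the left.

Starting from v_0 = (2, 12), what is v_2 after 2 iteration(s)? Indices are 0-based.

v_0 = (2, 12).
v_1 = A·v_0 = (7, 12).
v_2 = A·v_1 = (4, 12).

v_2 = (4, 12)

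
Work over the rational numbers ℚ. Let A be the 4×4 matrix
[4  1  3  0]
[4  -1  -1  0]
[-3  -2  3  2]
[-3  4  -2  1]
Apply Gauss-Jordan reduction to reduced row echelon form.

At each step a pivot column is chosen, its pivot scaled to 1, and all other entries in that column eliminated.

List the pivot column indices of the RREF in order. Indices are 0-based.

pivot columns: 0, 1, 2, 3

step 1: normalize row 0 (÷4) = (1, 1/4, 3/4, 0)
  row 1: subtract 4×row0 = (0, -2, -4, 0)
  row 2: subtract -3×row0 = (0, -5/4, 21/4, 2)
  row 3: subtract -3×row0 = (0, 19/4, 1/4, 1)
step 2: normalize row 1 (÷-2) = (0, 1, 2, 0)
  row 0: subtract 1/4×row1 = (1, 0, 1/4, 0)
  row 2: subtract -5/4×row1 = (0, 0, 31/4, 2)
  row 3: subtract 19/4×row1 = (0, 0, -37/4, 1)
step 3: normalize row 2 (÷31/4) = (0, 0, 1, 8/31)
  row 0: subtract 1/4×row2 = (1, 0, 0, -2/31)
  row 1: subtract 2×row2 = (0, 1, 0, -16/31)
  row 3: subtract -37/4×row2 = (0, 0, 0, 105/31)
step 4: normalize row 3 (÷105/31) = (0, 0, 0, 1)
  row 0: subtract -2/31×row3 = (1, 0, 0, 0)
  row 1: subtract -16/31×row3 = (0, 1, 0, 0)
  row 2: subtract 8/31×row3 = (0, 0, 1, 0)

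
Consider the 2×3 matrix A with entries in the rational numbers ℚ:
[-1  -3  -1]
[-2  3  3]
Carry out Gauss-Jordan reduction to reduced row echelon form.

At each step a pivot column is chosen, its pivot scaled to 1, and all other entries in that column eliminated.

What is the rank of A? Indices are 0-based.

rank = 2

step 1: normalize row 0 (÷-1) = (1, 3, 1)
  row 1: subtract -2×row0 = (0, 9, 5)
step 2: normalize row 1 (÷9) = (0, 1, 5/9)
  row 0: subtract 3×row1 = (1, 0, -2/3)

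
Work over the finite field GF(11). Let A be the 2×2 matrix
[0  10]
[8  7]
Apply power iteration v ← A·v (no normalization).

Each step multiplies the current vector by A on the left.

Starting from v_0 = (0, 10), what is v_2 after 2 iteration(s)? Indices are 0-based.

v_2 = (7, 3)

v_0 = (0, 10).
v_1 = A·v_0 = (1, 4).
v_2 = A·v_1 = (7, 3).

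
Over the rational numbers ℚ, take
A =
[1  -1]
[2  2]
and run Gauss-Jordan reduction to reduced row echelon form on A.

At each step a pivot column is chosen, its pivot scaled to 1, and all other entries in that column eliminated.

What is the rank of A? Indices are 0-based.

rank = 2

[1] R0 /= 1  ⇒  (1, -1)
     R1 -= 2·R0  ⇒  (0, 4)
[2] R1 /= 4  ⇒  (0, 1)
     R0 -= -1·R1  ⇒  (1, 0)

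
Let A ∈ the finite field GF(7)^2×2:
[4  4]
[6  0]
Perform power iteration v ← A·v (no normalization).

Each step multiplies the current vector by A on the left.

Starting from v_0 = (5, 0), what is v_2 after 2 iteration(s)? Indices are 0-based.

v_0 = (5, 0).
v_1 = A·v_0 = (6, 2).
v_2 = A·v_1 = (4, 1).

v_2 = (4, 1)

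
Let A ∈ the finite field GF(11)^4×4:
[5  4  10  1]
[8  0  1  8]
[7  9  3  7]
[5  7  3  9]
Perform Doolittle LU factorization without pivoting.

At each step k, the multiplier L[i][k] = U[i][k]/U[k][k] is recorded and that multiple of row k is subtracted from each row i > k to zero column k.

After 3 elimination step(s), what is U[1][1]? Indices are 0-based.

[col 0] pivot 5
  R1 -= 6*R0 → (0, 9, 7, 2)  (L[1][0] := 6)
  R2 -= 8*R0 → (0, 10, 0, 10)  (L[2][0] := 8)
  R3 -= 1*R0 → (0, 3, 4, 8)  (L[3][0] := 1)
[col 1] pivot 9
  R2 -= 6*R1 → (0, 0, 2, 9)  (L[2][1] := 6)
  R3 -= 4*R1 → (0, 0, 9, 0)  (L[3][1] := 4)
[col 2] pivot 2
  R3 -= 10*R2 → (0, 0, 0, 9)  (L[3][2] := 10)

U[1][1] = 9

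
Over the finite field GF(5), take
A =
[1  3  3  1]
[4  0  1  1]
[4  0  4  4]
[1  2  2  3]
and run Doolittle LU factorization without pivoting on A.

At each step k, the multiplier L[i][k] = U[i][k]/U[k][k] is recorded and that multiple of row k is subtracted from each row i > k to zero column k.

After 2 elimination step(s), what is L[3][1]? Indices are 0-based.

L[3][1] = 3

k=0: U[0][0]=1
  eliminate (1,0): mult=4, new row 1: (0, 3, 4, 2); set L[1][0]=4
  eliminate (2,0): mult=4, new row 2: (0, 3, 2, 0); set L[2][0]=4
  eliminate (3,0): mult=1, new row 3: (0, 4, 4, 2); set L[3][0]=1
k=1: U[1][1]=3
  eliminate (2,1): mult=1, new row 2: (0, 0, 3, 3); set L[2][1]=1
  eliminate (3,1): mult=3, new row 3: (0, 0, 2, 1); set L[3][1]=3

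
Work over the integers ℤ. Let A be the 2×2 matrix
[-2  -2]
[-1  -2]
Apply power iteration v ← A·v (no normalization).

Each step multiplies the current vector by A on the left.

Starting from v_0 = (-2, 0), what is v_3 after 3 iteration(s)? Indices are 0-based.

v_0 = (-2, 0).
v_1 = A·v_0 = (4, 2).
v_2 = A·v_1 = (-12, -8).
v_3 = A·v_2 = (40, 28).

v_3 = (40, 28)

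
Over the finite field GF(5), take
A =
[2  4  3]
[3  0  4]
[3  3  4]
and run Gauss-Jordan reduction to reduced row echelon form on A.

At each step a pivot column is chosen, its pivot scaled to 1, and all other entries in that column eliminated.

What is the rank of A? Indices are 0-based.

rank = 3

[1] R0 /= 2  ⇒  (1, 2, 4)
     R1 -= 3·R0  ⇒  (0, 4, 2)
     R2 -= 3·R0  ⇒  (0, 2, 2)
[2] R1 /= 4  ⇒  (0, 1, 3)
     R0 -= 2·R1  ⇒  (1, 0, 3)
     R2 -= 2·R1  ⇒  (0, 0, 1)
[3] R2 /= 1  ⇒  (0, 0, 1)
     R0 -= 3·R2  ⇒  (1, 0, 0)
     R1 -= 3·R2  ⇒  (0, 1, 0)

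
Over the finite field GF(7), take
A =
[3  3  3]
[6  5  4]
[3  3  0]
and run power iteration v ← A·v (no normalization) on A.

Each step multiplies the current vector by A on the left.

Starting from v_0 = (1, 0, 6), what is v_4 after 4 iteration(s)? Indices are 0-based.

v_4 = (6, 0, 2)

v_0 = (1, 0, 6).
v_1 = A·v_0 = (0, 2, 3).
v_2 = A·v_1 = (1, 1, 6).
v_3 = A·v_2 = (3, 0, 6).
v_4 = A·v_3 = (6, 0, 2).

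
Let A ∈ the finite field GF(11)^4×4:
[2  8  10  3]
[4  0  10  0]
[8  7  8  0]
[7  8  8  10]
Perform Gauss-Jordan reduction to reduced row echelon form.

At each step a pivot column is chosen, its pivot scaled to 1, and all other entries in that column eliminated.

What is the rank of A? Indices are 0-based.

rank = 4

pivot(0,0)=2: scale R0 → (1, 4, 5, 7)
  clear (1,0): R1 −= (4)R0 → (0, 6, 1, 5)
  clear (2,0): R2 −= (8)R0 → (0, 8, 1, 10)
  clear (3,0): R3 −= (7)R0 → (0, 2, 6, 5)
pivot(1,1)=6: scale R1 → (0, 1, 2, 10)
  clear (0,1): R0 −= (4)R1 → (1, 0, 8, 0)
  clear (2,1): R2 −= (8)R1 → (0, 0, 7, 7)
  clear (3,1): R3 −= (2)R1 → (0, 0, 2, 7)
pivot(2,2)=7: scale R2 → (0, 0, 1, 1)
  clear (0,2): R0 −= (8)R2 → (1, 0, 0, 3)
  clear (1,2): R1 −= (2)R2 → (0, 1, 0, 8)
  clear (3,2): R3 −= (2)R2 → (0, 0, 0, 5)
pivot(3,3)=5: scale R3 → (0, 0, 0, 1)
  clear (0,3): R0 −= (3)R3 → (1, 0, 0, 0)
  clear (1,3): R1 −= (8)R3 → (0, 1, 0, 0)
  clear (2,3): R2 −= (1)R3 → (0, 0, 1, 0)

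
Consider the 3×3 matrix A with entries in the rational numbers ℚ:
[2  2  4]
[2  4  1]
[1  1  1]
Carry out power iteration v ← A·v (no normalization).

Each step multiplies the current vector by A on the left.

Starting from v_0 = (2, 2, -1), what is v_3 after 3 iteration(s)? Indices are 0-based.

v_0 = (2, 2, -1).
v_1 = A·v_0 = (4, 11, 3).
v_2 = A·v_1 = (42, 55, 18).
v_3 = A·v_2 = (266, 322, 115).

v_3 = (266, 322, 115)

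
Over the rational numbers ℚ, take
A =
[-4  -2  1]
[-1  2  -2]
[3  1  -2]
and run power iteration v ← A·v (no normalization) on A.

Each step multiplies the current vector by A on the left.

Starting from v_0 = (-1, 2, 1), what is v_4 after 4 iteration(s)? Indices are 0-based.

v_0 = (-1, 2, 1).
v_1 = A·v_0 = (1, 3, -3).
v_2 = A·v_1 = (-13, 11, 12).
v_3 = A·v_2 = (42, 11, -52).
v_4 = A·v_3 = (-242, 84, 241).

v_4 = (-242, 84, 241)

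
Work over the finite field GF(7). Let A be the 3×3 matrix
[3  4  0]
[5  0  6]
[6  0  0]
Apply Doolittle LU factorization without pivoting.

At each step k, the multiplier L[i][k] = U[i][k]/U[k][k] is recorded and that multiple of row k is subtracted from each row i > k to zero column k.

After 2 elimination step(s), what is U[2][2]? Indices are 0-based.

U[2][2] = 4

[col 0] pivot 3
  R1 -= 4*R0 → (0, 5, 6)  (L[1][0] := 4)
  R2 -= 2*R0 → (0, 6, 0)  (L[2][0] := 2)
[col 1] pivot 5
  R2 -= 4*R1 → (0, 0, 4)  (L[2][1] := 4)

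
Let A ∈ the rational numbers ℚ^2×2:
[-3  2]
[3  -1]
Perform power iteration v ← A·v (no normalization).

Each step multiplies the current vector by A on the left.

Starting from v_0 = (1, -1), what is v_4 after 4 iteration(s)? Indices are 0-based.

v_0 = (1, -1).
v_1 = A·v_0 = (-5, 4).
v_2 = A·v_1 = (23, -19).
v_3 = A·v_2 = (-107, 88).
v_4 = A·v_3 = (497, -409).

v_4 = (497, -409)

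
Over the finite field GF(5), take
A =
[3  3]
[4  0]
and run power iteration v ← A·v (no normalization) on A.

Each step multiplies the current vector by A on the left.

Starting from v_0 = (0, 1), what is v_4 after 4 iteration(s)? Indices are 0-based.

v_0 = (0, 1).
v_1 = A·v_0 = (3, 0).
v_2 = A·v_1 = (4, 2).
v_3 = A·v_2 = (3, 1).
v_4 = A·v_3 = (2, 2).

v_4 = (2, 2)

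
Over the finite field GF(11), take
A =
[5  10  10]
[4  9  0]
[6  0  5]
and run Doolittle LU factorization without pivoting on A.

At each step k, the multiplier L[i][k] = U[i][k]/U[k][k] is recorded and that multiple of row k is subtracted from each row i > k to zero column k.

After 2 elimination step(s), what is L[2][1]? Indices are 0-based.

Step 1: pivot at (0,0) is 5.
  row1 ← row1 − (3)·row0  ⇒  L[1][0]=3, U row1=(0, 1, 3)
  row2 ← row2 − (10)·row0  ⇒  L[2][0]=10, U row2=(0, 10, 4)
Step 2: pivot at (1,1) is 1.
  row2 ← row2 − (10)·row1  ⇒  L[2][1]=10, U row2=(0, 0, 7)

L[2][1] = 10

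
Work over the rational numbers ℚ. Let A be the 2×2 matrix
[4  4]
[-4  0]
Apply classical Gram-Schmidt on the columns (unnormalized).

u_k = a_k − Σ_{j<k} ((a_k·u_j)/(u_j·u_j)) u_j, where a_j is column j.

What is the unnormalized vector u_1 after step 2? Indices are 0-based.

Step 1: u_0 = a_0 = (4, -4).
Step 2: u_1 = a_1 − (1/2)·u_0 = (2, 2).

u_1 = (2, 2)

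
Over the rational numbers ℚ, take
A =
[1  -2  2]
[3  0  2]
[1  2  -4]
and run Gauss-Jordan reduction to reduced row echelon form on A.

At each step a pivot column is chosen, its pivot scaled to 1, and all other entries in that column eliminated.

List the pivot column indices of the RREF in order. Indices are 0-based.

step 1: normalize row 0 (÷1) = (1, -2, 2)
  row 1: subtract 3×row0 = (0, 6, -4)
  row 2: subtract 1×row0 = (0, 4, -6)
step 2: normalize row 1 (÷6) = (0, 1, -2/3)
  row 0: subtract -2×row1 = (1, 0, 2/3)
  row 2: subtract 4×row1 = (0, 0, -10/3)
step 3: normalize row 2 (÷-10/3) = (0, 0, 1)
  row 0: subtract 2/3×row2 = (1, 0, 0)
  row 1: subtract -2/3×row2 = (0, 1, 0)

pivot columns: 0, 1, 2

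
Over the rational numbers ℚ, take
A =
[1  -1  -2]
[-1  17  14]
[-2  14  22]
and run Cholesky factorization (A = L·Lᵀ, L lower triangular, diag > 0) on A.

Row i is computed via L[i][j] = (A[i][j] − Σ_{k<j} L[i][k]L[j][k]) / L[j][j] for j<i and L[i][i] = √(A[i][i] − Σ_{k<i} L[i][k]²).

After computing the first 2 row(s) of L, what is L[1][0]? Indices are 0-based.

L[1][0] = -1

Step 1: L[0][0] = √(1) = 1.
  L[1][0] = (-1) / L[0][0] = -1.
Step 2: L[1][1] = √(16) = 4.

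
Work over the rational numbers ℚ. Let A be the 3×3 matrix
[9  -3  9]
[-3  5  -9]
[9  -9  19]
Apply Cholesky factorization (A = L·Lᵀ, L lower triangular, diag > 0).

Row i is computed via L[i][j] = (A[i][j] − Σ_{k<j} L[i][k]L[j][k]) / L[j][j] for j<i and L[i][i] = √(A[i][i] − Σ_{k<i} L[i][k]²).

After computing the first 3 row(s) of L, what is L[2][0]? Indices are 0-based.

L[2][0] = 3

Step 1: L[0][0] = √(9) = 3.
  L[1][0] = (-3) / L[0][0] = -1.
Step 2: L[1][1] = √(4) = 2.
  L[2][0] = (9) / L[0][0] = 3.
  L[2][1] = (-6) / L[1][1] = -3.
Step 3: L[2][2] = √(1) = 1.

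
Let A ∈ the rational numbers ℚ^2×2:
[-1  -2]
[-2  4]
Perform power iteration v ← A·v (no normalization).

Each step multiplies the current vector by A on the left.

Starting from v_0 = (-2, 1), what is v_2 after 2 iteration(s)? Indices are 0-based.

v_2 = (-16, 32)

v_0 = (-2, 1).
v_1 = A·v_0 = (0, 8).
v_2 = A·v_1 = (-16, 32).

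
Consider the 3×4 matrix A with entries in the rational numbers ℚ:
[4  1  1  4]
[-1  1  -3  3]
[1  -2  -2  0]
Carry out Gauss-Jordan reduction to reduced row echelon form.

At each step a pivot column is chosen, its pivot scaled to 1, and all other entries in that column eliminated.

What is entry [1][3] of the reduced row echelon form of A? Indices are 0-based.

M[1][3] = 47/36

pivot(0,0)=4: scale R0 → (1, 1/4, 1/4, 1)
  clear (1,0): R1 −= (-1)R0 → (0, 5/4, -11/4, 4)
  clear (2,0): R2 −= (1)R0 → (0, -9/4, -9/4, -1)
pivot(1,1)=5/4: scale R1 → (0, 1, -11/5, 16/5)
  clear (0,1): R0 −= (1/4)R1 → (1, 0, 4/5, 1/5)
  clear (2,1): R2 −= (-9/4)R1 → (0, 0, -36/5, 31/5)
pivot(2,2)=-36/5: scale R2 → (0, 0, 1, -31/36)
  clear (0,2): R0 −= (4/5)R2 → (1, 0, 0, 8/9)
  clear (1,2): R1 −= (-11/5)R2 → (0, 1, 0, 47/36)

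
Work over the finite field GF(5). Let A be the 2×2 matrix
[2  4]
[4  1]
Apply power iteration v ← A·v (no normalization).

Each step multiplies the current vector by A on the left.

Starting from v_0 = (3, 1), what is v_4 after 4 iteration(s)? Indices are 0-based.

v_0 = (3, 1).
v_1 = A·v_0 = (0, 3).
v_2 = A·v_1 = (2, 3).
v_3 = A·v_2 = (1, 1).
v_4 = A·v_3 = (1, 0).

v_4 = (1, 0)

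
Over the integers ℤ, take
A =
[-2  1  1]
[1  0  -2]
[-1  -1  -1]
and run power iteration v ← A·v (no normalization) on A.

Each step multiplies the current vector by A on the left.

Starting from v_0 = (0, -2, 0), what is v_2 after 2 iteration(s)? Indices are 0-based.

v_0 = (0, -2, 0).
v_1 = A·v_0 = (-2, 0, 2).
v_2 = A·v_1 = (6, -6, 0).

v_2 = (6, -6, 0)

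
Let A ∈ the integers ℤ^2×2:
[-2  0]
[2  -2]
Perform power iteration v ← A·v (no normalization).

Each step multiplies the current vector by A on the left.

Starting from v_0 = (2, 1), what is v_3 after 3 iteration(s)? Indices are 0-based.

v_3 = (-16, 40)

v_0 = (2, 1).
v_1 = A·v_0 = (-4, 2).
v_2 = A·v_1 = (8, -12).
v_3 = A·v_2 = (-16, 40).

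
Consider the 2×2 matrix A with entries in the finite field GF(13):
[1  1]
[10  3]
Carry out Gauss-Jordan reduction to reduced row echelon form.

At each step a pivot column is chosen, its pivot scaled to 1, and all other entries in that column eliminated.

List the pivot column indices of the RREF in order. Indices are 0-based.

pivot columns: 0, 1

[1] R0 /= 1  ⇒  (1, 1)
     R1 -= 10·R0  ⇒  (0, 6)
[2] R1 /= 6  ⇒  (0, 1)
     R0 -= 1·R1  ⇒  (1, 0)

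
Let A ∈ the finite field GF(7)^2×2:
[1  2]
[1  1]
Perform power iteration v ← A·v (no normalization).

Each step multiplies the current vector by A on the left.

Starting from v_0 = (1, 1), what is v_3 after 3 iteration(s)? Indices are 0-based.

v_0 = (1, 1).
v_1 = A·v_0 = (3, 2).
v_2 = A·v_1 = (0, 5).
v_3 = A·v_2 = (3, 5).

v_3 = (3, 5)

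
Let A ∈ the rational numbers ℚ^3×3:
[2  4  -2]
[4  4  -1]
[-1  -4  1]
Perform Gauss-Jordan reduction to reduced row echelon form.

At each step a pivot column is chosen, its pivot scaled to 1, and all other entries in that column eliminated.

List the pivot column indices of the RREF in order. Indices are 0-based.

pivot columns: 0, 1, 2

[1] R0 /= 2  ⇒  (1, 2, -1)
     R1 -= 4·R0  ⇒  (0, -4, 3)
     R2 -= -1·R0  ⇒  (0, -2, 0)
[2] R1 /= -4  ⇒  (0, 1, -3/4)
     R0 -= 2·R1  ⇒  (1, 0, 1/2)
     R2 -= -2·R1  ⇒  (0, 0, -3/2)
[3] R2 /= -3/2  ⇒  (0, 0, 1)
     R0 -= 1/2·R2  ⇒  (1, 0, 0)
     R1 -= -3/4·R2  ⇒  (0, 1, 0)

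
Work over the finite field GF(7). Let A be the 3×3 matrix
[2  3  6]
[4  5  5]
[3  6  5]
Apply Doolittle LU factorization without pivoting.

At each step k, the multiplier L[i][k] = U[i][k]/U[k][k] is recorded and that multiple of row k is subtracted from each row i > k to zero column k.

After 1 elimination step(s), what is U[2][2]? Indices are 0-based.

U[2][2] = 3

Step 1: pivot at (0,0) is 2.
  row1 ← row1 − (2)·row0  ⇒  L[1][0]=2, U row1=(0, 6, 0)
  row2 ← row2 − (5)·row0  ⇒  L[2][0]=5, U row2=(0, 5, 3)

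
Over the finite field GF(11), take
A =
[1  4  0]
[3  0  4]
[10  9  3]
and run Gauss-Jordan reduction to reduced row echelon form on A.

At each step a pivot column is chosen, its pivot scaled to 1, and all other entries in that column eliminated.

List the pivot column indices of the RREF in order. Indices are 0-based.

pivot columns: 0, 1

pivot(0,0)=1: scale R0 → (1, 4, 0)
  clear (1,0): R1 −= (3)R0 → (0, 10, 4)
  clear (2,0): R2 −= (10)R0 → (0, 2, 3)
pivot(1,1)=10: scale R1 → (0, 1, 7)
  clear (0,1): R0 −= (4)R1 → (1, 0, 5)
  clear (2,1): R2 −= (2)R1 → (0, 0, 0)
col 2: no nonzero at/below row 2; advance.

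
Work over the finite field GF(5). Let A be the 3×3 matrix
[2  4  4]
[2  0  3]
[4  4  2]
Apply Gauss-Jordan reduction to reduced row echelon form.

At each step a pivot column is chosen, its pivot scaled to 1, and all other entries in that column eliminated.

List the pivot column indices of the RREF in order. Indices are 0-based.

pivot(0,0)=2: scale R0 → (1, 2, 2)
  clear (1,0): R1 −= (2)R0 → (0, 1, 4)
  clear (2,0): R2 −= (4)R0 → (0, 1, 4)
pivot(1,1)=1: scale R1 → (0, 1, 4)
  clear (0,1): R0 −= (2)R1 → (1, 0, 4)
  clear (2,1): R2 −= (1)R1 → (0, 0, 0)
col 2: no nonzero at/below row 2; advance.

pivot columns: 0, 1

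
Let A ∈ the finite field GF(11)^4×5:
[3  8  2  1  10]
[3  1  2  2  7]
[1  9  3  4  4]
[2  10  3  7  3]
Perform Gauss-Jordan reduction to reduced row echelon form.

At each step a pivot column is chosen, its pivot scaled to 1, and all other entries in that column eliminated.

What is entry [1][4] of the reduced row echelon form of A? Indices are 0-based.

M[1][4] = 7

[1] R0 /= 3  ⇒  (1, 10, 8, 4, 7)
     R1 -= 3·R0  ⇒  (0, 4, 0, 1, 8)
     R2 -= 1·R0  ⇒  (0, 10, 6, 0, 8)
     R3 -= 2·R0  ⇒  (0, 1, 9, 10, 0)
[2] R1 /= 4  ⇒  (0, 1, 0, 3, 2)
     R0 -= 10·R1  ⇒  (1, 0, 8, 7, 9)
     R2 -= 10·R1  ⇒  (0, 0, 6, 3, 10)
     R3 -= 1·R1  ⇒  (0, 0, 9, 7, 9)
[3] R2 /= 6  ⇒  (0, 0, 1, 6, 9)
     R0 -= 8·R2  ⇒  (1, 0, 0, 3, 3)
     R3 -= 9·R2  ⇒  (0, 0, 0, 8, 5)
[4] R3 /= 8  ⇒  (0, 0, 0, 1, 2)
     R0 -= 3·R3  ⇒  (1, 0, 0, 0, 8)
     R1 -= 3·R3  ⇒  (0, 1, 0, 0, 7)
     R2 -= 6·R3  ⇒  (0, 0, 1, 0, 8)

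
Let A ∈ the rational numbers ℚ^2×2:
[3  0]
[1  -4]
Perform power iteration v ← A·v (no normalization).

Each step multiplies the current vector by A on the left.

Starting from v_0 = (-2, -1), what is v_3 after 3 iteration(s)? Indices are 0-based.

v_3 = (-54, 38)

v_0 = (-2, -1).
v_1 = A·v_0 = (-6, 2).
v_2 = A·v_1 = (-18, -14).
v_3 = A·v_2 = (-54, 38).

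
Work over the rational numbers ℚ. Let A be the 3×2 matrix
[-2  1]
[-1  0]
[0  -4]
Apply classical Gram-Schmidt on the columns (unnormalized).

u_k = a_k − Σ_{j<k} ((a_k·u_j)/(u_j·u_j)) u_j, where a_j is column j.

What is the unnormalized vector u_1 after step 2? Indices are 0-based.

Step 1: u_0 = a_0 = (-2, -1, 0).
Step 2: u_1 = a_1 − (-2/5)·u_0 = (1/5, -2/5, -4).

u_1 = (1/5, -2/5, -4)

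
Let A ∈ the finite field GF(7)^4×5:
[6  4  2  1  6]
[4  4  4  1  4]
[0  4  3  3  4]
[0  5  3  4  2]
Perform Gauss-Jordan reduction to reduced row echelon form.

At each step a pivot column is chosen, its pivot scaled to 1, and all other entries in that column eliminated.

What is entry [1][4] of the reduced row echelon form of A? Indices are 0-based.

pivot(0,0)=6: scale R0 → (1, 3, 5, 6, 1)
  clear (1,0): R1 −= (4)R0 → (0, 6, 5, 5, 0)
pivot(1,1)=6: scale R1 → (0, 1, 2, 2, 0)
  clear (0,1): R0 −= (3)R1 → (1, 0, 6, 0, 1)
  clear (2,1): R2 −= (4)R1 → (0, 0, 2, 2, 4)
  clear (3,1): R3 −= (5)R1 → (0, 0, 0, 1, 2)
pivot(2,2)=2: scale R2 → (0, 0, 1, 1, 2)
  clear (0,2): R0 −= (6)R2 → (1, 0, 0, 1, 3)
  clear (1,2): R1 −= (2)R2 → (0, 1, 0, 0, 3)
pivot(3,3)=1: scale R3 → (0, 0, 0, 1, 2)
  clear (0,3): R0 −= (1)R3 → (1, 0, 0, 0, 1)
  clear (2,3): R2 −= (1)R3 → (0, 0, 1, 0, 0)

M[1][4] = 3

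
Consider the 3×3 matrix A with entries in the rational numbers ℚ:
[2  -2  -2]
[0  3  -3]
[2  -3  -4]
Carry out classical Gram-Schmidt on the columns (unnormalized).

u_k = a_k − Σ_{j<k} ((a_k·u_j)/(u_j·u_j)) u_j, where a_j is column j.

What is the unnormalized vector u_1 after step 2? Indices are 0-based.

u_1 = (1/2, 3, -1/2)

Step 1: u_0 = a_0 = (2, 0, 2).
Step 2: u_1 = a_1 − (-5/4)·u_0 = (1/2, 3, -1/2).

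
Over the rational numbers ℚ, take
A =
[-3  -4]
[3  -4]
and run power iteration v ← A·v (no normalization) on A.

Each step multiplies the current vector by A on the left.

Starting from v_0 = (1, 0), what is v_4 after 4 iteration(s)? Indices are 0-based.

v_0 = (1, 0).
v_1 = A·v_0 = (-3, 3).
v_2 = A·v_1 = (-3, -21).
v_3 = A·v_2 = (93, 75).
v_4 = A·v_3 = (-579, -21).

v_4 = (-579, -21)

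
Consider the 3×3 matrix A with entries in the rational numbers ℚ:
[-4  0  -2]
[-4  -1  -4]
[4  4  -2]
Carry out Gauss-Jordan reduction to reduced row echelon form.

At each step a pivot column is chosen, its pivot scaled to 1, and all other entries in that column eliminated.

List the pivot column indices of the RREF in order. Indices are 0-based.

pivot(0,0)=-4: scale R0 → (1, 0, 1/2)
  clear (1,0): R1 −= (-4)R0 → (0, -1, -2)
  clear (2,0): R2 −= (4)R0 → (0, 4, -4)
pivot(1,1)=-1: scale R1 → (0, 1, 2)
  clear (2,1): R2 −= (4)R1 → (0, 0, -12)
pivot(2,2)=-12: scale R2 → (0, 0, 1)
  clear (0,2): R0 −= (1/2)R2 → (1, 0, 0)
  clear (1,2): R1 −= (2)R2 → (0, 1, 0)

pivot columns: 0, 1, 2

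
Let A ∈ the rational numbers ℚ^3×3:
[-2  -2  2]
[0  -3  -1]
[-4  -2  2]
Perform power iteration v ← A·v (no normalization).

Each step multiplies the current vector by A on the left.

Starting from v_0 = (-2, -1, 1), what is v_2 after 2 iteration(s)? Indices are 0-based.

v_0 = (-2, -1, 1).
v_1 = A·v_0 = (8, 2, 12).
v_2 = A·v_1 = (4, -18, -12).

v_2 = (4, -18, -12)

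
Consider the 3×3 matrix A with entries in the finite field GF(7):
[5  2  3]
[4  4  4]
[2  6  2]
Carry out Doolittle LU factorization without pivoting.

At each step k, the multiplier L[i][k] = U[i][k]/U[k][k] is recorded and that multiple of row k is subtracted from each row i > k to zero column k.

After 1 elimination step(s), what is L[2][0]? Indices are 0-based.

[col 0] pivot 5
  R1 -= 5*R0 → (0, 1, 3)  (L[1][0] := 5)
  R2 -= 6*R0 → (0, 1, 5)  (L[2][0] := 6)

L[2][0] = 6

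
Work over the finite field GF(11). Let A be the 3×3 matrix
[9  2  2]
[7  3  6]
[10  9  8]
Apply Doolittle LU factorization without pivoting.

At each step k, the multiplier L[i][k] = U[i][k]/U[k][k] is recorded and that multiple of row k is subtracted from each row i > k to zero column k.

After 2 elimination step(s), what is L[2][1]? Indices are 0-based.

L[2][1] = 3

[col 0] pivot 9
  R1 -= 2*R0 → (0, 10, 2)  (L[1][0] := 2)
  R2 -= 6*R0 → (0, 8, 7)  (L[2][0] := 6)
[col 1] pivot 10
  R2 -= 3*R1 → (0, 0, 1)  (L[2][1] := 3)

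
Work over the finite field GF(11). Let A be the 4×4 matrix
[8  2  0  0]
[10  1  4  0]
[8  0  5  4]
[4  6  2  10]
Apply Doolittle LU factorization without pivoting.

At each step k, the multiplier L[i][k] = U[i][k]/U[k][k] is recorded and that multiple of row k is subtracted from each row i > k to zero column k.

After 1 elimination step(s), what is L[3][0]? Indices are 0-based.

L[3][0] = 6

k=0: U[0][0]=8
  eliminate (1,0): mult=4, new row 1: (0, 4, 4, 0); set L[1][0]=4
  eliminate (2,0): mult=1, new row 2: (0, 9, 5, 4); set L[2][0]=1
  eliminate (3,0): mult=6, new row 3: (0, 5, 2, 10); set L[3][0]=6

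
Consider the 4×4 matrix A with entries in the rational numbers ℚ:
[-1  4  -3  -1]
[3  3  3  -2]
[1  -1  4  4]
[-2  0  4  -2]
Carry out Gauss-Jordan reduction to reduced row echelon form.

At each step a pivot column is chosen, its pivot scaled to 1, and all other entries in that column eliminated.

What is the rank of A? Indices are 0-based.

rank = 4

step 1: normalize row 0 (÷-1) = (1, -4, 3, 1)
  row 1: subtract 3×row0 = (0, 15, -6, -5)
  row 2: subtract 1×row0 = (0, 3, 1, 3)
  row 3: subtract -2×row0 = (0, -8, 10, 0)
step 2: normalize row 1 (÷15) = (0, 1, -2/5, -1/3)
  row 0: subtract -4×row1 = (1, 0, 7/5, -1/3)
  row 2: subtract 3×row1 = (0, 0, 11/5, 4)
  row 3: subtract -8×row1 = (0, 0, 34/5, -8/3)
step 3: normalize row 2 (÷11/5) = (0, 0, 1, 20/11)
  row 0: subtract 7/5×row2 = (1, 0, 0, -95/33)
  row 1: subtract -2/5×row2 = (0, 1, 0, 13/33)
  row 3: subtract 34/5×row2 = (0, 0, 0, -496/33)
step 4: normalize row 3 (÷-496/33) = (0, 0, 0, 1)
  row 0: subtract -95/33×row3 = (1, 0, 0, 0)
  row 1: subtract 13/33×row3 = (0, 1, 0, 0)
  row 2: subtract 20/11×row3 = (0, 0, 1, 0)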